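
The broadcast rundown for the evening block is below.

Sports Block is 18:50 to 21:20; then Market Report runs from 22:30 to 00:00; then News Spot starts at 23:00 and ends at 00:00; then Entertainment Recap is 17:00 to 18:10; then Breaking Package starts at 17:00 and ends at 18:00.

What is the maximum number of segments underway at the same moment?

Sweep the timeline, counting +1 at each start and −1 at each end (ends before starts at a tie):
17:00 start Breaking Package → 1
17:00 start Entertainment Recap → 2
18:00 end Breaking Package → 1
18:10 end Entertainment Recap → 0
18:50 start Sports Block → 1
21:20 end Sports Block → 0
22:30 start Market Report → 1
23:00 start News Spot → 2
00:00 end Market Report → 1
00:00 end News Spot → 0
Peak is 2, at 17:00 (Breaking Package, Entertainment Recap).

2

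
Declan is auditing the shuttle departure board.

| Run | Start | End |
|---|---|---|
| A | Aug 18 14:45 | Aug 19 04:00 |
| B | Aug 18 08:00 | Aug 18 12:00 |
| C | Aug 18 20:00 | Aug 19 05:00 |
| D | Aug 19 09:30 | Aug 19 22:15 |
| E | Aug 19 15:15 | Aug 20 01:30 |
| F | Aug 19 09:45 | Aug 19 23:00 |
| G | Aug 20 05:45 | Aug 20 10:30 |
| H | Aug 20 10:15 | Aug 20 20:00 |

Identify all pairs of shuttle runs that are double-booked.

A & C, D & E, D & F, E & F, G & H

Two intervals overlap when each starts before the other ends.
Sorted by start: B, A, C, D, F, E, G, H.
A starts after B ends — done with B.
C starts before A ends → A and C overlap.
D starts after A ends — done with A.
D starts after C ends — done with C.
F starts before D ends → D and F overlap.
E starts before D ends → D and E overlap.
G starts after D ends — done with D.
E starts before F ends → F and E overlap.
G starts after F ends — done with F.
G starts after E ends — done with E.
H starts before G ends → G and H overlap.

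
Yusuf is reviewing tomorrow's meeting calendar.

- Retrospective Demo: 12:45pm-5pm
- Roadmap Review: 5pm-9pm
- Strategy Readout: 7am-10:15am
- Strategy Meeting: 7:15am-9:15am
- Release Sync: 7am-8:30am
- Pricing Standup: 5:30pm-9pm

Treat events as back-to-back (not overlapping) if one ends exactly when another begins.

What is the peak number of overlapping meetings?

3

Walk through starts and ends in time order (an end at T is processed before a start at T):
7am start Release Sync → 1
7am start Strategy Readout → 2
7:15am start Strategy Meeting → 3
8:30am end Release Sync → 2
9:15am end Strategy Meeting → 1
10:15am end Strategy Readout → 0
12:45pm start Retrospective Demo → 1
5pm end Retrospective Demo → 0
5pm start Roadmap Review → 1
5:30pm start Pricing Standup → 2
9pm end Pricing Standup → 1
9pm end Roadmap Review → 0
Peak is 3, at 7:15am (Release Sync, Strategy Meeting, Strategy Readout).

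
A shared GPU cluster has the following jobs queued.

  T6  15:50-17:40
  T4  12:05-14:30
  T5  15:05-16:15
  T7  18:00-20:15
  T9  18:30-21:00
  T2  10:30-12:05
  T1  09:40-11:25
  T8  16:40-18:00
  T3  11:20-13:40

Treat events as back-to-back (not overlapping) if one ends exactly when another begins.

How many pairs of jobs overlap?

Two intervals overlap when each starts before the other ends.
Sorted by start: T1, T2, T3, T4, T5, T6, T8, T7, T9.
T2 starts before T1 ends → T1 and T2 overlap.
T3 starts before T1 ends → T1 and T3 overlap.
T4 starts after T1 ends — done with T1.
T3 starts before T2 ends → T2 and T3 overlap.
T4 starts exactly when T2 ends (back-to-back, no overlap) — done with T2.
T4 starts before T3 ends → T3 and T4 overlap.
T5 starts after T3 ends — done with T3.
T5 starts after T4 ends — done with T4.
T6 starts before T5 ends → T5 and T6 overlap.
T8 starts after T5 ends — done with T5.
T8 starts before T6 ends → T6 and T8 overlap.
T7 starts after T6 ends — done with T6.
T7 starts exactly when T8 ends (back-to-back, no overlap) — done with T8.
T9 starts before T7 ends → T7 and T9 overlap.
Overlapping pairs: T1 & T2, T1 & T3, T2 & T3, T3 & T4, T5 & T6, T6 & T8, T7 & T9 — 7 in total.

7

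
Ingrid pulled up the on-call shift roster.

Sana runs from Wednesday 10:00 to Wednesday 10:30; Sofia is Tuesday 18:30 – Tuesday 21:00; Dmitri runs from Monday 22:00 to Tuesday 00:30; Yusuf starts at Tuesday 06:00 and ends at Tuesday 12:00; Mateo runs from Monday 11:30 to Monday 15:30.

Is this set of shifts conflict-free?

Yes

Two intervals overlap when each starts before the other ends.
Sorted by start: Mateo, Dmitri, Yusuf, Sofia, Sana.
Dmitri starts after Mateo ends — done with Mateo.
Yusuf starts after Dmitri ends — done with Dmitri.
Sofia starts after Yusuf ends — done with Yusuf.
Sana starts after Sofia ends.
Every pair is clear; the schedule has no overlaps.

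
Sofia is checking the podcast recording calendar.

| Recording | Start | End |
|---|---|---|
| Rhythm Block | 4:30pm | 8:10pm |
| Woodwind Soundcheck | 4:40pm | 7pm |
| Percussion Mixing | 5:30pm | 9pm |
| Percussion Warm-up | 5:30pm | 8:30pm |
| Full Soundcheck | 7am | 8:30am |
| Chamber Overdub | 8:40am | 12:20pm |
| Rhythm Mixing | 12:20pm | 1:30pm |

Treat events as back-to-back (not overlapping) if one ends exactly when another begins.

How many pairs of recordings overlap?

6

Check each pair: they overlap iff neither finishes before the other starts.
Sorted by start: Full Soundcheck, Chamber Overdub, Rhythm Mixing, Rhythm Block, Woodwind Soundcheck, Percussion Warm-up, Percussion Mixing.
Chamber Overdub starts after Full Soundcheck ends; Full Soundcheck is clear from here.
Rhythm Mixing starts exactly when Chamber Overdub ends (back-to-back, no overlap); Chamber Overdub is clear from here.
Rhythm Block starts after Rhythm Mixing ends; Rhythm Mixing is clear from here.
Woodwind Soundcheck starts before Rhythm Block ends → Rhythm Block and Woodwind Soundcheck overlap.
Percussion Warm-up starts before Rhythm Block ends → Rhythm Block and Percussion Warm-up overlap.
Percussion Mixing starts before Rhythm Block ends → Rhythm Block and Percussion Mixing overlap.
Percussion Warm-up starts before Woodwind Soundcheck ends → Woodwind Soundcheck and Percussion Warm-up overlap.
Percussion Mixing starts before Woodwind Soundcheck ends → Woodwind Soundcheck and Percussion Mixing overlap.
Percussion Mixing starts before Percussion Warm-up ends → Percussion Warm-up and Percussion Mixing overlap.
Overlapping pairs: Percussion Mixing & Percussion Warm-up, Percussion Mixing & Rhythm Block, Percussion Mixing & Woodwind Soundcheck, Percussion Warm-up & Rhythm Block, Percussion Warm-up & Woodwind Soundcheck, Rhythm Block & Woodwind Soundcheck — 6 in total.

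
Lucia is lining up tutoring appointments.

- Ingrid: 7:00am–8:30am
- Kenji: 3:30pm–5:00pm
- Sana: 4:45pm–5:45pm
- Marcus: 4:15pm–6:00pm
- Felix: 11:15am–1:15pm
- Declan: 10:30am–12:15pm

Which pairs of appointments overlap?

Sorted by start: Ingrid, Declan, Felix, Kenji, Marcus, Sana.
Declan starts after Ingrid ends — done with Ingrid.
Felix starts before Declan ends → Declan and Felix overlap.
Kenji starts after Declan ends — done with Declan.
Kenji starts after Felix ends — done with Felix.
Marcus starts before Kenji ends → Kenji and Marcus overlap.
Sana starts before Kenji ends → Kenji and Sana overlap.
Sana starts before Marcus ends → Marcus and Sana overlap.

Declan & Felix, Kenji & Marcus, Kenji & Sana, Marcus & Sana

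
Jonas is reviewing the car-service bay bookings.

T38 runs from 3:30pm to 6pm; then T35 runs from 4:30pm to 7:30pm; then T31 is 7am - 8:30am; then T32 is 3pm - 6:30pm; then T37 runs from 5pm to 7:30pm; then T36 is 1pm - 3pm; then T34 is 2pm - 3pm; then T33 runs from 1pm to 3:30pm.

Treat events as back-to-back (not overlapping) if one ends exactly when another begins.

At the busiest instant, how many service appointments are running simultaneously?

Walk through starts and ends in time order (an end at T is processed before a start at T):
7am start T31 → 1
8:30am end T31 → 0
1pm start T33 → 1
1pm start T36 → 2
2pm start T34 → 3
3pm end T34 → 2
3pm end T36 → 1
3pm start T32 → 2
3:30pm end T33 → 1
3:30pm start T38 → 2
4:30pm start T35 → 3
5pm start T37 → 4
6pm end T38 → 3
6:30pm end T32 → 2
7:30pm end T35 → 1
7:30pm end T37 → 0
Peak is 4, at 5pm (T32, T35, T37, T38).

4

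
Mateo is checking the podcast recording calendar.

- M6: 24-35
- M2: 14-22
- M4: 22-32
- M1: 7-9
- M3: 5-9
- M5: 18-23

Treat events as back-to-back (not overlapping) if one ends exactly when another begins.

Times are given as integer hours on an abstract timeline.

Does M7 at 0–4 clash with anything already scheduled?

M3: starts 5 at or after M7 ends 4 → clear.
M1: starts 7 at or after M7 ends 4 → clear.
M2: starts 14 at or after M7 ends 4 → clear.
M5: starts 18 at or after M7 ends 4 → clear.
M4: starts 22 at or after M7 ends 4 → clear.
M6: starts 24 at or after M7 ends 4 → clear.

No — it doesn't clash with anything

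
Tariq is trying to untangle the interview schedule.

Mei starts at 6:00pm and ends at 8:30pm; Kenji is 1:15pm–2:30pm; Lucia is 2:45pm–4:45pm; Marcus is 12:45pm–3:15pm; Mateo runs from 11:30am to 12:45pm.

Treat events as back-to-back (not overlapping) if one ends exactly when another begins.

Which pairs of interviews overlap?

Sorted by start: Mateo, Marcus, Kenji, Lucia, Mei.
Marcus starts exactly when Mateo ends (back-to-back, no overlap) — done with Mateo.
Kenji starts before Marcus ends → Marcus and Kenji overlap.
Lucia starts before Marcus ends → Marcus and Lucia overlap.
Mei starts after Marcus ends.
Lucia starts after Kenji ends — done with Kenji.
Mei starts after Lucia ends.

Kenji & Marcus, Lucia & Marcus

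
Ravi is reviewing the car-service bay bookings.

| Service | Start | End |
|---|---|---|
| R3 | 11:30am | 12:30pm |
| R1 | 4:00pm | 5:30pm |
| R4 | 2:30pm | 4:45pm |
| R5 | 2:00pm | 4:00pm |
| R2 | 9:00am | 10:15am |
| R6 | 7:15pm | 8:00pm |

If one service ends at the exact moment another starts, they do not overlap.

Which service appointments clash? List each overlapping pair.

R1 & R4, R4 & R5

Check each pair: they overlap iff neither finishes before the other starts.
Sorted by start: R2, R3, R5, R4, R1, R6.
R3 starts after R2 ends, so R2 has no further overlaps.
R5 starts after R3 ends, so R3 has no further overlaps.
R4 starts before R5 ends → R5 and R4 overlap.
R1 starts exactly when R5 ends (back-to-back, no overlap), so R5 has no further overlaps.
R1 starts before R4 ends → R4 and R1 overlap.
R6 starts after R4 ends.
R6 starts after R1 ends.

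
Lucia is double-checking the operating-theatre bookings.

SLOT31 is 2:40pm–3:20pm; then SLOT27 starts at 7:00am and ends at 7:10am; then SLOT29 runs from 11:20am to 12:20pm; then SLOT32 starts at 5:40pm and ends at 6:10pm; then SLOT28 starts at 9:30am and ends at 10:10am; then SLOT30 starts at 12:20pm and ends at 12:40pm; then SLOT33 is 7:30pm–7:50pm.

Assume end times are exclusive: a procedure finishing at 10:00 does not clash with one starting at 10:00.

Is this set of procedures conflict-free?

Yes

Sorted by start: SLOT27, SLOT28, SLOT29, SLOT30, SLOT31, SLOT32, SLOT33.
SLOT28 starts after SLOT27 ends, so nothing later overlaps SLOT27 either.
SLOT29 starts after SLOT28 ends, so nothing later overlaps SLOT28 either.
SLOT30 starts exactly when SLOT29 ends (back-to-back, no overlap), so nothing later overlaps SLOT29 either.
SLOT31 starts after SLOT30 ends, so nothing later overlaps SLOT30 either.
SLOT32 starts after SLOT31 ends, so nothing later overlaps SLOT31 either.
SLOT33 starts after SLOT32 ends.
Every pair is clear; the schedule has no overlaps.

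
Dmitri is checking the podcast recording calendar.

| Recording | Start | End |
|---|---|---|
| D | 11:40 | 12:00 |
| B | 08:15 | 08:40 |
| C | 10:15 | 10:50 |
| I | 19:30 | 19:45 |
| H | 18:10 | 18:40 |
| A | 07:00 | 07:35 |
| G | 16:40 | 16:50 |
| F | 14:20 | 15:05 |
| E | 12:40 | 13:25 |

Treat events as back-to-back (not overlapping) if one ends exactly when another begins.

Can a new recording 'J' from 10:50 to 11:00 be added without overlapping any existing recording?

A: ends 07:35 at or before J starts 10:50 → clear.
B: ends 08:40 at or before J starts 10:50 → clear.
C: ends 10:50 at or before J starts 10:50 → clear.
D: starts 11:40 at or after J ends 11:00 → clear.
E: starts 12:40 at or after J ends 11:00 → clear.
F: starts 14:20 at or after J ends 11:00 → clear.
G: starts 16:40 at or after J ends 11:00 → clear.
H: starts 18:10 at or after J ends 11:00 → clear.
I: starts 19:30 at or after J ends 11:00 → clear.

Yes — the slot is free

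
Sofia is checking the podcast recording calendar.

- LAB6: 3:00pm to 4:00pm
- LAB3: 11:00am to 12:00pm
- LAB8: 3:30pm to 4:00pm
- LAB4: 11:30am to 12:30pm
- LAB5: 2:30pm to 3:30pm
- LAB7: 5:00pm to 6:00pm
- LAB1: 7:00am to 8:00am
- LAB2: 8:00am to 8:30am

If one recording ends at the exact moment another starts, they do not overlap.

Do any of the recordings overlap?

Yes

Sorted by start: LAB1, LAB2, LAB3, LAB4, LAB5, LAB6, LAB8, LAB7.
LAB2 starts exactly when LAB1 ends (back-to-back, no overlap); LAB1 is clear from here.
LAB3 starts after LAB2 ends; LAB2 is clear from here.
LAB4 starts before LAB3 ends → LAB3 and LAB4 overlap.
That's a conflict, so the schedule is not conflict-free.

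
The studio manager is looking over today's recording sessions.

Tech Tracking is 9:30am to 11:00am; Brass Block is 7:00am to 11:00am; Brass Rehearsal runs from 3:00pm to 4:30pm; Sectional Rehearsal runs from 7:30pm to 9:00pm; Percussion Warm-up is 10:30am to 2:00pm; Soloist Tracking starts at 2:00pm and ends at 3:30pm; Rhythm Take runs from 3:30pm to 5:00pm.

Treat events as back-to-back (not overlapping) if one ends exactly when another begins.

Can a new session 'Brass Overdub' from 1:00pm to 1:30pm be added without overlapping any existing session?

No — it overlaps Percussion Warm-up

Brass Block: ends 11:00am at or before Brass Overdub starts 1:00pm → clear.
Tech Tracking: ends 11:00am at or before Brass Overdub starts 1:00pm → clear.
Percussion Warm-up: starts 10:30am before Brass Overdub ends 1:30pm, and ends 2:00pm after Brass Overdub starts 1:00pm → overlap.
Soloist Tracking: starts 2:00pm at or after Brass Overdub ends 1:30pm → clear.
Brass Rehearsal: starts 3:00pm at or after Brass Overdub ends 1:30pm → clear.
Rhythm Take: starts 3:30pm at or after Brass Overdub ends 1:30pm → clear.
Sectional Rehearsal: starts 7:30pm at or after Brass Overdub ends 1:30pm → clear.
Brass Overdub overlaps Percussion Warm-up.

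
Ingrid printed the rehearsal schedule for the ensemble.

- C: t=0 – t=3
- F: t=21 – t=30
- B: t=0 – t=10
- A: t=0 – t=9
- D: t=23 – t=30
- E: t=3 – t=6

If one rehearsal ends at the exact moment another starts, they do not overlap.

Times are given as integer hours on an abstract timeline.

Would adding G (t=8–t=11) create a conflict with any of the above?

A: starts t=0 before G ends t=11, and ends t=9 after G starts t=8 → overlap.
B: starts t=0 before G ends t=11, and ends t=10 after G starts t=8 → overlap.
C: ends t=3 at or before G starts t=8 → clear.
E: ends t=6 at or before G starts t=8 → clear.
F: starts t=21 at or after G ends t=11 → clear.
D: starts t=23 at or after G ends t=11 → clear.
G overlaps A, B.

Yes — it overlaps A, B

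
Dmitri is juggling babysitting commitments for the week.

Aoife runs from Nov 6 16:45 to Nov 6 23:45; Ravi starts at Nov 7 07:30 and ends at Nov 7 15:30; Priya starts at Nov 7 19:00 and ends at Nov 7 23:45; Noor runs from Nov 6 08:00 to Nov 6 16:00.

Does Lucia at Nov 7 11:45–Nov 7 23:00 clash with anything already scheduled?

Yes — it overlaps Priya, Ravi

Noor: ends Nov 6 16:00 at or before Lucia starts Nov 7 11:45 → clear.
Aoife: ends Nov 6 23:45 at or before Lucia starts Nov 7 11:45 → clear.
Ravi: starts Nov 7 07:30 before Lucia ends Nov 7 23:00, and ends Nov 7 15:30 after Lucia starts Nov 7 11:45 → overlap.
Priya: starts Nov 7 19:00 before Lucia ends Nov 7 23:00, and ends Nov 7 23:45 after Lucia starts Nov 7 11:45 → overlap.
Lucia overlaps Priya, Ravi.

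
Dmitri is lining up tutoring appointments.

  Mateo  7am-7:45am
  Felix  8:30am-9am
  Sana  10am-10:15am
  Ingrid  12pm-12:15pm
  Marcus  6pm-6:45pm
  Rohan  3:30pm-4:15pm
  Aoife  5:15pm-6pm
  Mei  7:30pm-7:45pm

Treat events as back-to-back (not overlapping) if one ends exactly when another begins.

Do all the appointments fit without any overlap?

Sorted by start: Mateo, Felix, Sana, Ingrid, Rohan, Aoife, Marcus, Mei.
Felix starts after Mateo ends; Mateo is clear from here.
Sana starts after Felix ends; Felix is clear from here.
Ingrid starts after Sana ends; Sana is clear from here.
Rohan starts after Ingrid ends; Ingrid is clear from here.
Aoife starts after Rohan ends; Rohan is clear from here.
Marcus starts exactly when Aoife ends (back-to-back, no overlap); Aoife is clear from here.
Mei starts after Marcus ends.
Every pair is clear; the schedule has no overlaps.

Yes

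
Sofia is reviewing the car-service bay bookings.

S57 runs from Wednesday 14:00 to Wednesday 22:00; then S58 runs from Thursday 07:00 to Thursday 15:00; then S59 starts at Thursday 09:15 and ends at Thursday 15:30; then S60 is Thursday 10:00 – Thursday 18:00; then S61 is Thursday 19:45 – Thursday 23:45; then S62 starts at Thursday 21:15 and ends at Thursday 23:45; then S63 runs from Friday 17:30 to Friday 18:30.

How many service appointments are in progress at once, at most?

Sort all start/end points and keep a running count:
Wednesday 14:00 start S57 → 1
Wednesday 22:00 end S57 → 0
Thursday 07:00 start S58 → 1
Thursday 09:15 start S59 → 2
Thursday 10:00 start S60 → 3
Thursday 15:00 end S58 → 2
Thursday 15:30 end S59 → 1
Thursday 18:00 end S60 → 0
Thursday 19:45 start S61 → 1
Thursday 21:15 start S62 → 2
Thursday 23:45 end S61 → 1
Thursday 23:45 end S62 → 0
Friday 17:30 start S63 → 1
Friday 18:30 end S63 → 0
Peak is 3, at Thursday 10:00 (S58, S59, S60).

3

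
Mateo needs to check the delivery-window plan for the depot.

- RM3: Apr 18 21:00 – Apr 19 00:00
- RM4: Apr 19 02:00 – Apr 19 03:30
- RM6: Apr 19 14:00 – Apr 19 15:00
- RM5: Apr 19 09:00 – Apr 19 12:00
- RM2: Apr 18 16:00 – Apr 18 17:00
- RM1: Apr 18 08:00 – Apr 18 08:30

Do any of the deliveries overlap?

Sorted by start: RM1, RM2, RM3, RM4, RM5, RM6.
RM2 starts after RM1 ends, so RM1 has no further overlaps.
RM3 starts after RM2 ends, so RM2 has no further overlaps.
RM4 starts after RM3 ends, so RM3 has no further overlaps.
RM5 starts after RM4 ends, so RM4 has no further overlaps.
RM6 starts after RM5 ends.
Every pair is clear; the schedule has no overlaps.

No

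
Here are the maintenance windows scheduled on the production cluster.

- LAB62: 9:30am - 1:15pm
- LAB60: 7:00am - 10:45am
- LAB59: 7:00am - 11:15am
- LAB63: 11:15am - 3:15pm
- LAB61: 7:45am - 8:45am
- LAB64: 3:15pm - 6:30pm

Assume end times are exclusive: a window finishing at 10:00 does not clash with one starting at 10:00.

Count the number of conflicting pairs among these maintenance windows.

Check each pair: they overlap iff neither finishes before the other starts.
Sorted by start: LAB59, LAB60, LAB61, LAB62, LAB63, LAB64.
LAB60 starts before LAB59 ends → LAB59 and LAB60 overlap.
LAB61 starts before LAB59 ends → LAB59 and LAB61 overlap.
LAB62 starts before LAB59 ends → LAB59 and LAB62 overlap.
LAB63 starts exactly when LAB59 ends (back-to-back, no overlap); LAB59 is clear from here.
LAB61 starts before LAB60 ends → LAB60 and LAB61 overlap.
LAB62 starts before LAB60 ends → LAB60 and LAB62 overlap.
LAB63 starts after LAB60 ends; LAB60 is clear from here.
LAB62 starts after LAB61 ends; LAB61 is clear from here.
LAB63 starts before LAB62 ends → LAB62 and LAB63 overlap.
LAB64 starts after LAB62 ends.
LAB64 starts exactly when LAB63 ends (back-to-back, no overlap).
Overlapping pairs: LAB59 & LAB60, LAB59 & LAB61, LAB59 & LAB62, LAB60 & LAB61, LAB60 & LAB62, LAB62 & LAB63 — 6 in total.

6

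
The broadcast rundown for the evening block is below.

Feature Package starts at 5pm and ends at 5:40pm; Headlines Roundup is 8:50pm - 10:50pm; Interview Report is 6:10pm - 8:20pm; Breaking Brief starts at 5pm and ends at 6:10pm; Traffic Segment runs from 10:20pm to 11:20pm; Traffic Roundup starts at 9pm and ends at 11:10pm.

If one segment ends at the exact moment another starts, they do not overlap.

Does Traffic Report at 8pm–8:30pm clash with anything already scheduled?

Feature Package: ends 5:40pm at or before Traffic Report starts 8pm → clear.
Breaking Brief: ends 6:10pm at or before Traffic Report starts 8pm → clear.
Interview Report: starts 6:10pm before Traffic Report ends 8:30pm, and ends 8:20pm after Traffic Report starts 8pm → overlap.
Headlines Roundup: starts 8:50pm at or after Traffic Report ends 8:30pm → clear.
Traffic Roundup: starts 9pm at or after Traffic Report ends 8:30pm → clear.
Traffic Segment: starts 10:20pm at or after Traffic Report ends 8:30pm → clear.
Traffic Report overlaps Interview Report.

Yes — it overlaps Interview Report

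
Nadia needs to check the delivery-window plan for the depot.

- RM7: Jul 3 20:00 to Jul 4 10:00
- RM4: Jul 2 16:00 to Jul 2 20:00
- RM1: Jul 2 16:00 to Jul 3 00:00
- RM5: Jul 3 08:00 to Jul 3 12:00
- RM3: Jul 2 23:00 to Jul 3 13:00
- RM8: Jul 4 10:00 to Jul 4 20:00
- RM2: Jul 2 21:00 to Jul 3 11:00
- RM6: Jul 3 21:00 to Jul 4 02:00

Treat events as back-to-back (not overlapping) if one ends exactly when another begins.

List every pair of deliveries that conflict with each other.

RM1 & RM2, RM1 & RM3, RM1 & RM4, RM2 & RM3, RM2 & RM5, RM3 & RM5, RM6 & RM7

Sorted by start: RM1, RM4, RM2, RM3, RM5, RM7, RM6, RM8.
RM4 starts before RM1 ends → RM1 and RM4 overlap.
RM2 starts before RM1 ends → RM1 and RM2 overlap.
RM3 starts before RM1 ends → RM1 and RM3 overlap.
RM5 starts after RM1 ends — done with RM1.
RM2 starts after RM4 ends — done with RM4.
RM3 starts before RM2 ends → RM2 and RM3 overlap.
RM5 starts before RM2 ends → RM2 and RM5 overlap.
RM7 starts after RM2 ends — done with RM2.
RM5 starts before RM3 ends → RM3 and RM5 overlap.
RM7 starts after RM3 ends — done with RM3.
RM7 starts after RM5 ends — done with RM5.
RM6 starts before RM7 ends → RM7 and RM6 overlap.
RM8 starts exactly when RM7 ends (back-to-back, no overlap).
RM8 starts after RM6 ends.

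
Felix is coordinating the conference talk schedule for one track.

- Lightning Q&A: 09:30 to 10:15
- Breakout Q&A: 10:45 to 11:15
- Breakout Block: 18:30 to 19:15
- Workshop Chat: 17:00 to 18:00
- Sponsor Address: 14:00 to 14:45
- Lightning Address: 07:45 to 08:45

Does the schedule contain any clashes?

No

Sorted by start: Lightning Address, Lightning Q&A, Breakout Q&A, Sponsor Address, Workshop Chat, Breakout Block.
Lightning Q&A starts after Lightning Address ends; Lightning Address is clear from here.
Breakout Q&A starts after Lightning Q&A ends; Lightning Q&A is clear from here.
Sponsor Address starts after Breakout Q&A ends; Breakout Q&A is clear from here.
Workshop Chat starts after Sponsor Address ends; Sponsor Address is clear from here.
Breakout Block starts after Workshop Chat ends.
Every pair is clear; the schedule has no overlaps.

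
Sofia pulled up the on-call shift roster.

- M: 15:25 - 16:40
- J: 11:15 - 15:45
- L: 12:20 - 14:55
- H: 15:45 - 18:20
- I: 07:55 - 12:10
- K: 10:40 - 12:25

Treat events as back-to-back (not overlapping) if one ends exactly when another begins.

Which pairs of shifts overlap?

Sorted by start: I, K, J, L, M, H.
K starts before I ends → I and K overlap.
J starts before I ends → I and J overlap.
L starts after I ends; I is clear from here.
J starts before K ends → K and J overlap.
L starts before K ends → K and L overlap.
M starts after K ends; K is clear from here.
L starts before J ends → J and L overlap.
M starts before J ends → J and M overlap.
H starts exactly when J ends (back-to-back, no overlap).
M starts after L ends; L is clear from here.
H starts before M ends → M and H overlap.

H & M, I & J, I & K, J & K, J & L, J & M, K & L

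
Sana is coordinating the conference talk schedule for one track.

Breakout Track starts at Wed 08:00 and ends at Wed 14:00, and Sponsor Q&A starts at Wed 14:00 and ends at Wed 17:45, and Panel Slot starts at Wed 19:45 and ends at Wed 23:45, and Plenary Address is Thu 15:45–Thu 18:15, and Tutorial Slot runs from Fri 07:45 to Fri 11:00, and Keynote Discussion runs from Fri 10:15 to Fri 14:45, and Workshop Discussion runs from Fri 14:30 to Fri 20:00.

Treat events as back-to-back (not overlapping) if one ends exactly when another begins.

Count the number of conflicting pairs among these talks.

2

Sorted by start: Breakout Track, Sponsor Q&A, Panel Slot, Plenary Address, Tutorial Slot, Keynote Discussion, Workshop Discussion.
Sponsor Q&A starts exactly when Breakout Track ends (back-to-back, no overlap); Breakout Track is clear from here.
Panel Slot starts after Sponsor Q&A ends; Sponsor Q&A is clear from here.
Plenary Address starts after Panel Slot ends; Panel Slot is clear from here.
Tutorial Slot starts after Plenary Address ends; Plenary Address is clear from here.
Keynote Discussion starts before Tutorial Slot ends → Tutorial Slot and Keynote Discussion overlap.
Workshop Discussion starts after Tutorial Slot ends.
Workshop Discussion starts before Keynote Discussion ends → Keynote Discussion and Workshop Discussion overlap.
Overlapping pairs: Keynote Discussion & Tutorial Slot, Keynote Discussion & Workshop Discussion — 2 in total.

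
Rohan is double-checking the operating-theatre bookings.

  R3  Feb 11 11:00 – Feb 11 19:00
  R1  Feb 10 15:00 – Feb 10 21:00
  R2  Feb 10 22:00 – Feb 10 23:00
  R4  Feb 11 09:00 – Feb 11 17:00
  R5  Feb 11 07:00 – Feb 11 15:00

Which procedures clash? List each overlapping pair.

R3 & R4, R3 & R5, R4 & R5

Sorted by start: R1, R2, R5, R4, R3.
R2 starts after R1 ends, so R1 has no further overlaps.
R5 starts after R2 ends, so R2 has no further overlaps.
R4 starts before R5 ends → R5 and R4 overlap.
R3 starts before R5 ends → R5 and R3 overlap.
R3 starts before R4 ends → R4 and R3 overlap.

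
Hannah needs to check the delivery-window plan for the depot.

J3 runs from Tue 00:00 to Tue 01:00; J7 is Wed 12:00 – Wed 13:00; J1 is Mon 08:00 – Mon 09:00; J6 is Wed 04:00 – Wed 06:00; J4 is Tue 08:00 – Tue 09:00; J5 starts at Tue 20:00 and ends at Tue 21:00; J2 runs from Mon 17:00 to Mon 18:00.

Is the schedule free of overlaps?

Yes

Sorted by start: J1, J2, J3, J4, J5, J6, J7.
J2 starts after J1 ends — done with J1.
J3 starts after J2 ends — done with J2.
J4 starts after J3 ends — done with J3.
J5 starts after J4 ends — done with J4.
J6 starts after J5 ends — done with J5.
J7 starts after J6 ends.
Every pair is clear; the schedule has no overlaps.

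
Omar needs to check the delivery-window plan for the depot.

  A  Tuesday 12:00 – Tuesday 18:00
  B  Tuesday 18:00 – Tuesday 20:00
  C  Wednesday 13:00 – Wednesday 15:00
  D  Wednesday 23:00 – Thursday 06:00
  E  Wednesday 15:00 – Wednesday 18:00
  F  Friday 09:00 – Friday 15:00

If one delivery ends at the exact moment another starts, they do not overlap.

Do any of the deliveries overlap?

Sorted by start: A, B, C, E, D, F.
B starts exactly when A ends (back-to-back, no overlap), so A has no further overlaps.
C starts after B ends, so B has no further overlaps.
E starts exactly when C ends (back-to-back, no overlap), so C has no further overlaps.
D starts after E ends, so E has no further overlaps.
F starts after D ends.
Every pair is clear; the schedule has no overlaps.

No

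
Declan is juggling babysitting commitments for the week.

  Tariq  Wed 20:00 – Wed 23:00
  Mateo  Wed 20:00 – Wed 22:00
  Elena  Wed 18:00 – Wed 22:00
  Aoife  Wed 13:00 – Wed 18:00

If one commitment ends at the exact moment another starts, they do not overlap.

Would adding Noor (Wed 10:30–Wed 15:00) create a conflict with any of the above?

Aoife: starts Wed 13:00 before Noor ends Wed 15:00, and ends Wed 18:00 after Noor starts Wed 10:30 → overlap.
Elena: starts Wed 18:00 at or after Noor ends Wed 15:00 → clear.
Mateo: starts Wed 20:00 at or after Noor ends Wed 15:00 → clear.
Tariq: starts Wed 20:00 at or after Noor ends Wed 15:00 → clear.
Noor overlaps Aoife.

Yes — it overlaps Aoife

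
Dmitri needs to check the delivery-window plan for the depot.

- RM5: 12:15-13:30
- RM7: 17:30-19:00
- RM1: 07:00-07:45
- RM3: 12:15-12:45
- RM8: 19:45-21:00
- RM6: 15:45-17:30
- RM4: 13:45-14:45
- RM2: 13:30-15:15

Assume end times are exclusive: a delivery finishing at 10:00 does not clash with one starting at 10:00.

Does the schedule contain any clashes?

Yes

Sorted by start: RM1, RM3, RM5, RM2, RM4, RM6, RM7, RM8.
RM3 starts after RM1 ends, so RM1 has no further overlaps.
RM5 starts before RM3 ends → RM3 and RM5 overlap.
That's a conflict, so the schedule is not conflict-free.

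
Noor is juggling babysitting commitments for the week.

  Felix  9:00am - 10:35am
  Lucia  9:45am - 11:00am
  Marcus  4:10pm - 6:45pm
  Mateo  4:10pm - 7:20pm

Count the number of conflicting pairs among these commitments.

Sorted by start: Felix, Lucia, Mateo, Marcus.
Lucia starts before Felix ends → Felix and Lucia overlap.
Mateo starts after Felix ends — done with Felix.
Mateo starts after Lucia ends — done with Lucia.
Marcus starts before Mateo ends → Mateo and Marcus overlap.
Overlapping pairs: Felix & Lucia, Marcus & Mateo — 2 in total.

2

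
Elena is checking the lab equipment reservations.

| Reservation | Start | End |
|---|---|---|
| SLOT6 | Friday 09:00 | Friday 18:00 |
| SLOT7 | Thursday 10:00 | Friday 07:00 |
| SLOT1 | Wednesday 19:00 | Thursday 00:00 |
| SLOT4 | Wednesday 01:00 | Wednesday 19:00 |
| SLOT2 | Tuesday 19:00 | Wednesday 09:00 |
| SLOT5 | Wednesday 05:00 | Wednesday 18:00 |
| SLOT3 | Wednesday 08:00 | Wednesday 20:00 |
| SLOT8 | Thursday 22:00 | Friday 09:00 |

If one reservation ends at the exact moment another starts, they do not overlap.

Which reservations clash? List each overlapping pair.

SLOT1 & SLOT3, SLOT2 & SLOT3, SLOT2 & SLOT4, SLOT2 & SLOT5, SLOT3 & SLOT4, SLOT3 & SLOT5, SLOT4 & SLOT5, SLOT7 & SLOT8

Check each pair: they overlap iff neither finishes before the other starts.
Sorted by start: SLOT2, SLOT4, SLOT5, SLOT3, SLOT1, SLOT7, SLOT8, SLOT6.
SLOT4 starts before SLOT2 ends → SLOT2 and SLOT4 overlap.
SLOT5 starts before SLOT2 ends → SLOT2 and SLOT5 overlap.
SLOT3 starts before SLOT2 ends → SLOT2 and SLOT3 overlap.
SLOT1 starts after SLOT2 ends, so nothing later overlaps SLOT2 either.
SLOT5 starts before SLOT4 ends → SLOT4 and SLOT5 overlap.
SLOT3 starts before SLOT4 ends → SLOT4 and SLOT3 overlap.
SLOT1 starts exactly when SLOT4 ends (back-to-back, no overlap), so nothing later overlaps SLOT4 either.
SLOT3 starts before SLOT5 ends → SLOT5 and SLOT3 overlap.
SLOT1 starts after SLOT5 ends, so nothing later overlaps SLOT5 either.
SLOT1 starts before SLOT3 ends → SLOT3 and SLOT1 overlap.
SLOT7 starts after SLOT3 ends, so nothing later overlaps SLOT3 either.
SLOT7 starts after SLOT1 ends, so nothing later overlaps SLOT1 either.
SLOT8 starts before SLOT7 ends → SLOT7 and SLOT8 overlap.
SLOT6 starts after SLOT7 ends.
SLOT6 starts exactly when SLOT8 ends (back-to-back, no overlap).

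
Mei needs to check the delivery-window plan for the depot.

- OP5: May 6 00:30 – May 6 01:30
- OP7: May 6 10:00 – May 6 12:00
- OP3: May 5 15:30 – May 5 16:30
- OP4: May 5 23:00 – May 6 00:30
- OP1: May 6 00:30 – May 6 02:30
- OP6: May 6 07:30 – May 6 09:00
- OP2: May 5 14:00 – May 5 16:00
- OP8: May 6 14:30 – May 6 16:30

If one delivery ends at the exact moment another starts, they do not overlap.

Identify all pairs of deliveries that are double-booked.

OP1 & OP5, OP2 & OP3

Sorted by start: OP2, OP3, OP4, OP1, OP5, OP6, OP7, OP8.
OP3 starts before OP2 ends → OP2 and OP3 overlap.
OP4 starts after OP2 ends, so OP2 has no further overlaps.
OP4 starts after OP3 ends, so OP3 has no further overlaps.
OP1 starts exactly when OP4 ends (back-to-back, no overlap), so OP4 has no further overlaps.
OP5 starts before OP1 ends → OP1 and OP5 overlap.
OP6 starts after OP1 ends, so OP1 has no further overlaps.
OP6 starts after OP5 ends, so OP5 has no further overlaps.
OP7 starts after OP6 ends, so OP6 has no further overlaps.
OP8 starts after OP7 ends.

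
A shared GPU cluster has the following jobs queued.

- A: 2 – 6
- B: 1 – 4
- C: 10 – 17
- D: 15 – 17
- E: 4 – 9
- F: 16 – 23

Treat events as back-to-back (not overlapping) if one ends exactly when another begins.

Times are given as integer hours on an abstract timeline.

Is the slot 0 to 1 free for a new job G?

B: starts 1 at or after G ends 1 → clear.
A: starts 2 at or after G ends 1 → clear.
E: starts 4 at or after G ends 1 → clear.
C: starts 10 at or after G ends 1 → clear.
D: starts 15 at or after G ends 1 → clear.
F: starts 16 at or after G ends 1 → clear.

Yes — the slot is free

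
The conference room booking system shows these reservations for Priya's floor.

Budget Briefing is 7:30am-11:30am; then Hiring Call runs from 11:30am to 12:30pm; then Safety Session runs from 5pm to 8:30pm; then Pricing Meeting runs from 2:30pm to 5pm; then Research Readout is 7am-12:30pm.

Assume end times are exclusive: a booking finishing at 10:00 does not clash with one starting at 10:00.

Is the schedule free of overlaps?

No

Sorted by start: Research Readout, Budget Briefing, Hiring Call, Pricing Meeting, Safety Session.
Budget Briefing starts before Research Readout ends → Research Readout and Budget Briefing overlap.
That's a conflict, so the schedule is not conflict-free.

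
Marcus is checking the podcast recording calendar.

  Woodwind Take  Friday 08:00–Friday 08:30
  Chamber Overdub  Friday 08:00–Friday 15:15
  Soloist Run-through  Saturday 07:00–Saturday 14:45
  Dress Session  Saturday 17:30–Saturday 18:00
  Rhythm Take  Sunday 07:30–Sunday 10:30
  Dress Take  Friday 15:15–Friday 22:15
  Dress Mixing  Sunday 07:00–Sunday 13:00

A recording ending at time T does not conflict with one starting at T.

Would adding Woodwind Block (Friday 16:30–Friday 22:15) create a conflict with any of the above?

Woodwind Take: ends Friday 08:30 at or before Woodwind Block starts Friday 16:30 → clear.
Chamber Overdub: ends Friday 15:15 at or before Woodwind Block starts Friday 16:30 → clear.
Dress Take: starts Friday 15:15 before Woodwind Block ends Friday 22:15, and ends Friday 22:15 after Woodwind Block starts Friday 16:30 → overlap.
Soloist Run-through: starts Saturday 07:00 at or after Woodwind Block ends Friday 22:15 → clear.
Dress Session: starts Saturday 17:30 at or after Woodwind Block ends Friday 22:15 → clear.
Dress Mixing: starts Sunday 07:00 at or after Woodwind Block ends Friday 22:15 → clear.
Rhythm Take: starts Sunday 07:30 at or after Woodwind Block ends Friday 22:15 → clear.
Woodwind Block overlaps Dress Take.

Yes — it overlaps Dress Take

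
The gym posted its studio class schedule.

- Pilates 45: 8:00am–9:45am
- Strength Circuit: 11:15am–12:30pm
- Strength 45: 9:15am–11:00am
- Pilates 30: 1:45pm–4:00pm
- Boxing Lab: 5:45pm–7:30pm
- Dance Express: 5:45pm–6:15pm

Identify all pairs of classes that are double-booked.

Boxing Lab & Dance Express, Pilates 45 & Strength 45

Check each pair: they overlap iff neither finishes before the other starts.
Sorted by start: Pilates 45, Strength 45, Strength Circuit, Pilates 30, Boxing Lab, Dance Express.
Strength 45 starts before Pilates 45 ends → Pilates 45 and Strength 45 overlap.
Strength Circuit starts after Pilates 45 ends — done with Pilates 45.
Strength Circuit starts after Strength 45 ends — done with Strength 45.
Pilates 30 starts after Strength Circuit ends — done with Strength Circuit.
Boxing Lab starts after Pilates 30 ends — done with Pilates 30.
Dance Express starts before Boxing Lab ends → Boxing Lab and Dance Express overlap.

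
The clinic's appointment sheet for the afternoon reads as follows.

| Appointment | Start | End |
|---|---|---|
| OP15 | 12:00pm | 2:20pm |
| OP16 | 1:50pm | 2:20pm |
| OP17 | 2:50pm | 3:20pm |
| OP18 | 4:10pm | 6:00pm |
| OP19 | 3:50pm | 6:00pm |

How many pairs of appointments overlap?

Two intervals overlap when each starts before the other ends.
Sorted by start: OP15, OP16, OP17, OP19, OP18.
OP16 starts before OP15 ends → OP15 and OP16 overlap.
OP17 starts after OP15 ends, so nothing later overlaps OP15 either.
OP17 starts after OP16 ends, so nothing later overlaps OP16 either.
OP19 starts after OP17 ends, so nothing later overlaps OP17 either.
OP18 starts before OP19 ends → OP19 and OP18 overlap.
Overlapping pairs: OP15 & OP16, OP18 & OP19 — 2 in total.

2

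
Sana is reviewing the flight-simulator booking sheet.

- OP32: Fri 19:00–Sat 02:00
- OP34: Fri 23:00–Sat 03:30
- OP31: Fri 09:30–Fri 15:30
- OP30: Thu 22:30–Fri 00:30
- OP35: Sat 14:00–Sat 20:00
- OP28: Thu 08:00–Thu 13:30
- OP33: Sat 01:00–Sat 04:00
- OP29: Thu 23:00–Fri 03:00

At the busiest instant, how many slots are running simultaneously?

Walk through starts and ends in time order (an end at T is processed before a start at T):
Thu 08:00 start OP28 → 1
Thu 13:30 end OP28 → 0
Thu 22:30 start OP30 → 1
Thu 23:00 start OP29 → 2
Fri 00:30 end OP30 → 1
Fri 03:00 end OP29 → 0
Fri 09:30 start OP31 → 1
Fri 15:30 end OP31 → 0
Fri 19:00 start OP32 → 1
Fri 23:00 start OP34 → 2
Sat 01:00 start OP33 → 3
Sat 02:00 end OP32 → 2
Sat 03:30 end OP34 → 1
Sat 04:00 end OP33 → 0
Sat 14:00 start OP35 → 1
Sat 20:00 end OP35 → 0
Peak is 3, at Sat 01:00 (OP32, OP33, OP34).

3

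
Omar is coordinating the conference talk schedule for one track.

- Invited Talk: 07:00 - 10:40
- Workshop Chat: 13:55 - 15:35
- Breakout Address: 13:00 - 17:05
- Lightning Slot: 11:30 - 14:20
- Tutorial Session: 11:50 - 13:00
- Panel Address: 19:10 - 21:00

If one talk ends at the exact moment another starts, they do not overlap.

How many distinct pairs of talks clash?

Sorted by start: Invited Talk, Lightning Slot, Tutorial Session, Breakout Address, Workshop Chat, Panel Address.
Lightning Slot starts after Invited Talk ends — done with Invited Talk.
Tutorial Session starts before Lightning Slot ends → Lightning Slot and Tutorial Session overlap.
Breakout Address starts before Lightning Slot ends → Lightning Slot and Breakout Address overlap.
Workshop Chat starts before Lightning Slot ends → Lightning Slot and Workshop Chat overlap.
Panel Address starts after Lightning Slot ends.
Breakout Address starts exactly when Tutorial Session ends (back-to-back, no overlap) — done with Tutorial Session.
Workshop Chat starts before Breakout Address ends → Breakout Address and Workshop Chat overlap.
Panel Address starts after Breakout Address ends.
Panel Address starts after Workshop Chat ends.
Overlapping pairs: Breakout Address & Lightning Slot, Breakout Address & Workshop Chat, Lightning Slot & Tutorial Session, Lightning Slot & Workshop Chat — 4 in total.

4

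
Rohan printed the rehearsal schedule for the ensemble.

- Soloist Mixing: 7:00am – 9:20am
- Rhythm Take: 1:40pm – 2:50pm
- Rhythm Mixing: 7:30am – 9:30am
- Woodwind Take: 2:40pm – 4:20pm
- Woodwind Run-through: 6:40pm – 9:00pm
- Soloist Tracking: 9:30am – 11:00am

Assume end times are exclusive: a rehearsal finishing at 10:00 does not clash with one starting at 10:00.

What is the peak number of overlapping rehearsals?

2

Sweep the timeline, counting +1 at each start and −1 at each end (ends before starts at a tie):
7:00am start Soloist Mixing → 1
7:30am start Rhythm Mixing → 2
9:20am end Soloist Mixing → 1
9:30am end Rhythm Mixing → 0
9:30am start Soloist Tracking → 1
11:00am end Soloist Tracking → 0
1:40pm start Rhythm Take → 1
2:40pm start Woodwind Take → 2
2:50pm end Rhythm Take → 1
4:20pm end Woodwind Take → 0
6:40pm start Woodwind Run-through → 1
9:00pm end Woodwind Run-through → 0
Peak is 2, at 7:30am (Rhythm Mixing, Soloist Mixing).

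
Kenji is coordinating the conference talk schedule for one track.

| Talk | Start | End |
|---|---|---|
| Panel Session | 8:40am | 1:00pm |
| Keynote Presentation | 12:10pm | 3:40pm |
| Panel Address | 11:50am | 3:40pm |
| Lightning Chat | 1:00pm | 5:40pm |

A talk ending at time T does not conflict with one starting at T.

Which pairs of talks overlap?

Keynote Presentation & Lightning Chat, Keynote Presentation & Panel Address, Keynote Presentation & Panel Session, Lightning Chat & Panel Address, Panel Address & Panel Session

Two intervals overlap when each starts before the other ends.
Sorted by start: Panel Session, Panel Address, Keynote Presentation, Lightning Chat.
Panel Address starts before Panel Session ends → Panel Session and Panel Address overlap.
Keynote Presentation starts before Panel Session ends → Panel Session and Keynote Presentation overlap.
Lightning Chat starts exactly when Panel Session ends (back-to-back, no overlap).
Keynote Presentation starts before Panel Address ends → Panel Address and Keynote Presentation overlap.
Lightning Chat starts before Panel Address ends → Panel Address and Lightning Chat overlap.
Lightning Chat starts before Keynote Presentation ends → Keynote Presentation and Lightning Chat overlap.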